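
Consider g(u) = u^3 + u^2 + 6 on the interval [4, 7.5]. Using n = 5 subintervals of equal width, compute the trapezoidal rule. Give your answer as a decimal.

Δu = (7.5 − 4)/5 = 0.7.
g(4) = 86, g(4.7) = 131.913, g(5.4) = 192.624, g(6.1) = 270.191, g(6.8) = 366.672, g(7.5) = 484.125.
T_5 = (Δu/2)·[g(u_0) + 2g(u_1) + ... + 2g(u_{4}) + g(u_5)].
Sum = 872.52375.

872.52375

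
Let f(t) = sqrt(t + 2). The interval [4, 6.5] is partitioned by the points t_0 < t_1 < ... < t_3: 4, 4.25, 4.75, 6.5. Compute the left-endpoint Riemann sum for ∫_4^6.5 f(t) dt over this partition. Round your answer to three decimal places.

6.409

Subinterval widths: 0.25, 0.5, 1.75.
Left endpoints: 4, 4.25, 4.75.
f(4) ≈ 2.449, f(4.25) ≈ 2.500, f(4.75) ≈ 2.598.
Sum = Σ Δt_i · f(t_i).
Sum ≈ 6.409.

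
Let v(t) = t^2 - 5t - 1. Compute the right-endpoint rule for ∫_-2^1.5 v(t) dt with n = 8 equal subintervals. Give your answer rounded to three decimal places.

Δt = (1.5 − (-2))/8 = 0.4375.
Right endpoints: -1.5625, -1.125, -0.6875, -0.25, 0.1875, 0.625, 1.0625, 1.5.
v(-1.5625) = 9.25390625, v(-1.125) = 5.890625, v(-0.6875) = 2.91015625, v(-0.25) = 0.3125, v(0.1875) = -1.90234375, v(0.625) = -3.734375, v(1.0625) = -5.18359375, v(1.5) = -6.25.
Sum = Δt · [v(-1.5625) + v(-1.125) + v(-0.6875) + ...].
Sum ≈ 0.567.

0.567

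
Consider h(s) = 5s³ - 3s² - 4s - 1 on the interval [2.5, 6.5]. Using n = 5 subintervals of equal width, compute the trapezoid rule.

1875.02

Δs = (6.5 − 2.5)/5 = 0.8.
h(2.5) = 48.375, h(3.3) = 132.815, h(4.1) = 276.775, h(4.9) = 495.615, h(5.7) = 804.695, h(6.5) = 1219.375.
T_5 = (Δs/2)·[h(s_0) + 2h(s_1) + ... + 2h(s_{4}) + h(s_5)].
Sum = 1875.02.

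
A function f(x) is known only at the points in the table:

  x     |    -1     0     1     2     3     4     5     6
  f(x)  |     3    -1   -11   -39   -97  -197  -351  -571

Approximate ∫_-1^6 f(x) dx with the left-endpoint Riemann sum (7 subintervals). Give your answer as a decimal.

Δx = 1.
Sum = 1·[3 + (-1) + (-11) + (-39) + (-97) + (-197) + (-351)] = -693.

-693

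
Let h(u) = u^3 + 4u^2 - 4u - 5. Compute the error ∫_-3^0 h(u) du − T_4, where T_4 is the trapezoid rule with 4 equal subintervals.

Exact integral: ∫_-3^0 h(u) du = 18.75.
T_4 = 18.609375.
Error = 18.75 − 18.609375 = 0.140625.

0.140625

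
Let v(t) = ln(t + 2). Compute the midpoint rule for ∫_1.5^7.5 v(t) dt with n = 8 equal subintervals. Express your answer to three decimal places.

11.007

Δt = (7.5 − 1.5)/8 = 0.75.
Midpoints: 1.875, 2.625, 3.375, 4.125, 4.875, 5.625, 6.375, 7.125.
v(1.875) ≈ 1.355, v(2.625) ≈ 1.531, v(3.375) ≈ 1.682, v(4.125) ≈ 1.812, v(4.875) ≈ 1.928, v(5.625) ≈ 2.031, v(6.375) ≈ 2.125, v(7.125) ≈ 2.211.
Sum = Δt · [v(1.875) + v(2.625) + v(3.375) + ...].
Sum ≈ 11.007.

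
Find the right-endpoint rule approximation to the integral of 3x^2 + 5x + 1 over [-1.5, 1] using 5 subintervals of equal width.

Δx = (1 − (-1.5))/5 = 0.5.
Right endpoints: -1, -0.5, 0, 0.5, 1.
f(-1) = -1, f(-0.5) = -0.75, f(0) = 1, f(0.5) = 4.25, f(1) = 9.
Sum = Δx · [f(-1) + f(-0.5) + f(0) + f(0.5) + f(1)].
Sum = 6.25.

6.25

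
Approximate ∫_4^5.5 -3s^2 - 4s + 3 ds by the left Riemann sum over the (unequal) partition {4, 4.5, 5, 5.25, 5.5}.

Subinterval widths: 0.5, 0.5, 0.25, 0.25.
Left endpoints: 4, 4.5, 5, 5.25.
f(4) = -61, f(4.5) = -75.75, f(5) = -92, f(5.25) = -100.6875.
Sum = Σ Δs_i · f(s_i).
Sum = -116.546875.

-116.546875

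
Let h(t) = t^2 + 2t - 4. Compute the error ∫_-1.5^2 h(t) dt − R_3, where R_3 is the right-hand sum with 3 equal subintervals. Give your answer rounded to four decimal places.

Exact integral: ∫_-1.5^2 h(t) dt ≈ -8.458333.
R_3 ≈ -2.560185.
Error ≈ -8.458333 − (-2.560185) ≈ -5.8981.

-5.8981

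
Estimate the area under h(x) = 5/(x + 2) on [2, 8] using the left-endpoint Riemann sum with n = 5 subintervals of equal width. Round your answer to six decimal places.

Δx = (8 − 2)/5 = 1.2.
Left endpoints: 2, 3.2, 4.4, 5.6, 6.8.
h(2) = 1.25, h(3.2) = 25/26, h(4.4) = 0.78125, h(5.6) = 25/38, h(6.8) = 25/44.
Sum = Δx · [h(2) + h(3.2) + h(4.4) + h(5.6) + h(6.8)].
Sum ≈ 5.062638.

5.062638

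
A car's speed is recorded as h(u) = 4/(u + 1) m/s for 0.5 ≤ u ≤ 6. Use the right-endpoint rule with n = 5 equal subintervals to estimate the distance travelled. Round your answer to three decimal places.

Δu = (6 − 0.5)/5 = 1.1.
Right endpoints: 1.6, 2.7, 3.8, 4.9, 6.
h(1.6) = 20/13, h(2.7) = 40/37, h(3.8) = 5/6, h(4.9) = 40/59, h(6) = 4/7.
Sum = Δu · [h(1.6) + h(2.7) + h(3.8) + h(4.9) + h(6)].
Sum ≈ 5.172.

5.172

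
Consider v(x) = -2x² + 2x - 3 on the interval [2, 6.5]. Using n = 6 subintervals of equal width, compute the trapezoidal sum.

Δx = (6.5 − 2)/6 = 0.75.
v(2) = -7, v(2.75) = -12.625, v(3.5) = -20.5, v(4.25) = -30.625, v(5) = -43, v(5.75) = -57.625, v(6.5) = -74.5.
T_6 = (Δx/2)·[v(x_0) + 2v(x_1) + ... + 2v(x_{5}) + v(x_6)].
Sum = -153.84375.

-153.84375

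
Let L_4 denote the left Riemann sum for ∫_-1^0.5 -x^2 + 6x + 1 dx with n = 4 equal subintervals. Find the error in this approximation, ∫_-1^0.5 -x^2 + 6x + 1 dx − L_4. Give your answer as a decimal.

Exact integral: ∫_-1^0.5 f(x) dx = -1.125.
L_4 = -2.98828125.
Error = -1.125 − (-2.98828125) = 1.86328125.

1.86328125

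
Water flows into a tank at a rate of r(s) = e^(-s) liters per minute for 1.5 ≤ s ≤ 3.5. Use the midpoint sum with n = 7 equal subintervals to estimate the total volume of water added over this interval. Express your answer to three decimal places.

0.192

Δs = (3.5 − 1.5)/7 = 2/7.
Midpoints: 23/14, 27/14, 31/14, 2.5, 39/14, 43/14, 47/14.
r(23/14) ≈ 0.193, r(27/14) ≈ 0.145, r(31/14) ≈ 0.109, r(2.5) ≈ 0.082, r(39/14) ≈ 0.062, r(43/14) ≈ 0.046, r(47/14) ≈ 0.035.
Sum = Δs · [r(23/14) + r(27/14) + r(31/14) + ...].
Sum ≈ 0.192.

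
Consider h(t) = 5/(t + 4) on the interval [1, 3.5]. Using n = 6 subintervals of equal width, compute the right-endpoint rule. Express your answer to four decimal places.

Δt = (3.5 − 1)/6 = 5/12.
Right endpoints: 17/12, 11/6, 2.25, 8/3, 37/12, 3.5.
h(17/12) = 12/13, h(11/6) = 6/7, h(2.25) = 0.8, h(8/3) = 0.75, h(37/12) = 12/17, h(3.5) = 2/3.
Sum = Δt · [h(17/12) + h(11/6) + h(2.25) + ...].
Sum ≈ 1.9595.

1.9595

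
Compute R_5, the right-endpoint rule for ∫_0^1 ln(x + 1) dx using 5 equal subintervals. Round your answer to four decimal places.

0.4539

Δx = (1 − 0)/5 = 0.2.
Right endpoints: 0.2, 0.4, 0.6, 0.8, 1.
f(0.2) ≈ 0.1823, f(0.4) ≈ 0.3365, f(0.6) ≈ 0.4700, f(0.8) ≈ 0.5878, f(1) ≈ 0.6931.
Sum = Δx · [f(0.2) + f(0.4) + f(0.6) + f(0.8) + f(1)].
Sum ≈ 0.4539.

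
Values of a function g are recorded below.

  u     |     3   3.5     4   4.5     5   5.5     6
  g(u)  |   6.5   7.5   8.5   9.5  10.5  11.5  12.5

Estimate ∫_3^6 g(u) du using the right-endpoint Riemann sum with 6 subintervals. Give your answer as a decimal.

30

Δu = 0.5.
Sum = 0.5·[7.5 + 8.5 + 9.5 + 10.5 + 11.5 + 12.5] = 30.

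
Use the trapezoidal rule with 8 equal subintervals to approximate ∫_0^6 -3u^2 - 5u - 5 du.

Δu = (6 − 0)/8 = 0.75.
f(0) = -5, f(0.75) = -10.4375, f(1.5) = -19.25, f(2.25) = -31.4375, f(3) = -47, f(3.75) = -65.9375, f(4.5) = -88.25, f(5.25) = -113.9375, f(6) = -143.
T_8 = (Δu/2)·[f(u_0) + 2f(u_1) + ... + 2f(u_{7}) + f(u_8)].
Sum = -337.6875.

-337.6875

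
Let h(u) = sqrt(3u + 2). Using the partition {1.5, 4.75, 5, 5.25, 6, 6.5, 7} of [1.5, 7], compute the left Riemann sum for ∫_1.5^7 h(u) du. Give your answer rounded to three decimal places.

18.039

Subinterval widths: 3.25, 0.25, 0.25, 0.75, 0.5, 0.5.
Left endpoints: 1.5, 4.75, 5, 5.25, 6, 6.5.
h(1.5) ≈ 2.550, h(4.75) ≈ 4.031, h(5) ≈ 4.123, h(5.25) ≈ 4.213, h(6) ≈ 4.472, h(6.5) ≈ 4.637.
Sum = Σ Δu_i · h(u_i).
Sum ≈ 18.039.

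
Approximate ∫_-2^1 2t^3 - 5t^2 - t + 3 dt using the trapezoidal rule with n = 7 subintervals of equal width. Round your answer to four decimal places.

-12.7347

Δt = (1 − (-2))/7 = 3/7.
f(-2) = -31, f(-11/7) = -5329/343, f(-8/7) = -1843/343, f(-5/7) = 149/343, f(-2/7) = 971/343, f(1/7) = 947/343, f(4/7) = 401/343, f(1) = -1.
T_7 = (Δt/2)·[f(t_0) + 2f(t_1) + ... + 2f(t_{6}) + f(t_7)].
Sum ≈ -12.7347.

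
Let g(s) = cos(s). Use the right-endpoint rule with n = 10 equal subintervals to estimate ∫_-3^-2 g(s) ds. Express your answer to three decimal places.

-0.739

Δs = (-2 − (-3))/10 = 0.1.
Right endpoints: -2.9, -2.8, -2.7, -2.6, -2.5, -2.4, -2.3, -2.2, -2.1, -2.
g(-2.9) ≈ -0.971, g(-2.8) ≈ -0.942, g(-2.7) ≈ -0.904, g(-2.6) ≈ -0.857, g(-2.5) ≈ -0.801, g(-2.4) ≈ -0.737, g(-2.3) ≈ -0.666, g(-2.2) ≈ -0.589, g(-2.1) ≈ -0.505, g(-2) ≈ -0.416.
Sum = Δs · [g(-2.9) + g(-2.8) + g(-2.7) + ...].
Sum ≈ -0.739.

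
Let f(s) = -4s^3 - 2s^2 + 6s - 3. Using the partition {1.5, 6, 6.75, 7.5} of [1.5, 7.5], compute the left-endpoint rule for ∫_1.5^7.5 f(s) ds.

-1694.109375

Subinterval widths: 4.5, 0.75, 0.75.
Left endpoints: 1.5, 6, 6.75.
f(1.5) = -12, f(6) = -903, f(6.75) = -1283.8125.
Sum = Σ Δs_i · f(s_i).
Sum = -1694.109375.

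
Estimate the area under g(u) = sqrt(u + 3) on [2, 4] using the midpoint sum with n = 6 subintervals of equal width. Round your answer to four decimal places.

Δu = (4 − 2)/6 = 1/3.
Midpoints: 13/6, 2.5, 17/6, 19/6, 3.5, 23/6.
g(13/6) ≈ 2.2730, g(2.5) ≈ 2.3452, g(17/6) ≈ 2.4152, g(19/6) ≈ 2.4833, g(3.5) ≈ 2.5495, g(23/6) ≈ 2.6141.
Sum = Δu · [g(13/6) + g(2.5) + g(17/6) + ...].
Sum ≈ 4.8934.

4.8934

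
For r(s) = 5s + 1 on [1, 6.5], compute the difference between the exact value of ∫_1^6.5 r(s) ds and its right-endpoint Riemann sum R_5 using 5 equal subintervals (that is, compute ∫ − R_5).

-15.125

Exact integral: ∫_1^6.5 r(s) ds = 108.625.
R_5 = 123.75.
Error = 108.625 − 123.75 = -15.125.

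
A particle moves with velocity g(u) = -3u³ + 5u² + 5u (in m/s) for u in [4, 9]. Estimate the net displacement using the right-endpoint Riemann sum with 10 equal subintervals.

Δu = (9 − 4)/10 = 0.5.
Right endpoints: 4.5, 5, 5.5, 6, 6.5, 7, 7.5, 8, 8.5, 9.
g(4.5) = -149.625, g(5) = -225, g(5.5) = -320.375, g(6) = -438, g(6.5) = -580.125, g(7) = -749, g(7.5) = -946.875, g(8) = -1176, g(8.5) = -1438.625, g(9) = -1737.
Sum = Δu · [g(4.5) + g(5) + g(5.5) + ...].
Sum = -3880.3125.

-3880.3125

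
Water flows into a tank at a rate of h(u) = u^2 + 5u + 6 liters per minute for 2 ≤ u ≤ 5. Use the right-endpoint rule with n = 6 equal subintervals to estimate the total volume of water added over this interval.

118.625

Δu = (5 − 2)/6 = 0.5.
Right endpoints: 2.5, 3, 3.5, 4, 4.5, 5.
h(2.5) = 24.75, h(3) = 30, h(3.5) = 35.75, h(4) = 42, h(4.5) = 48.75, h(5) = 56.
Sum = Δu · [h(2.5) + h(3) + h(3.5) + ...].
Sum = 118.625.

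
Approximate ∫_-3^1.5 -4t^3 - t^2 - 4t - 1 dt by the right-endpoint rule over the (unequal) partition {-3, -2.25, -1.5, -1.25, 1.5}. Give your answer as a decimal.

-11.4375

Subinterval widths: 0.75, 0.75, 0.25, 2.75.
Right endpoints: -2.25, -1.5, -1.25, 1.5.
f(-2.25) = 48.5, f(-1.5) = 16.25, f(-1.25) = 10.25, f(1.5) = -22.75.
Sum = Σ Δt_i · f(t_i).
Sum = -11.4375.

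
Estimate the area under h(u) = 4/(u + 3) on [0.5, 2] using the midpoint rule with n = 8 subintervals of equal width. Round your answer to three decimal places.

Δu = (2 − 0.5)/8 = 0.1875.
Midpoints: 0.59375, 0.78125, 0.96875, 1.15625, 1.34375, 1.53125, 1.71875, 1.90625.
h(0.59375) = 128/115, h(0.78125) = 128/121, h(0.96875) = 128/127, h(1.15625) = 128/133, h(1.34375) = 128/139, h(1.53125) = 128/145, h(1.71875) = 128/151, h(1.90625) = 128/157.
Sum = Δu · [h(0.59375) + h(0.78125) + h(0.96875) + ...].
Sum ≈ 1.426.

1.426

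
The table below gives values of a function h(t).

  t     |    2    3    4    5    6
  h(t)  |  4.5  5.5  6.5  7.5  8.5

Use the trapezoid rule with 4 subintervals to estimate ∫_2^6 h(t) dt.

26

Δt = 1.
T_4 = (1/2)·[4.5 + 2·5.5 + 2·6.5 + 2·7.5 + 8.5] = 26.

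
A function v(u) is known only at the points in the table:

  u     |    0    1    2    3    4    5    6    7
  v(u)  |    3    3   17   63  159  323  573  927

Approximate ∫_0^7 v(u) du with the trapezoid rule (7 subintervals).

1603

Δu = 1.
T_7 = (1/2)·[3 + 2·3 + 2·17 + 2·63 + 2·159 + 2·323 + 2·573 + 927] = 1603.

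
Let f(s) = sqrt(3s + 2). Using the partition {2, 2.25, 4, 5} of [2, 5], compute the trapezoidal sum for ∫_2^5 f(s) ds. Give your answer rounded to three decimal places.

10.518

Subinterval widths: 0.25, 1.75, 1.
f(2) ≈ 2.828, f(2.25) ≈ 2.958, f(4) ≈ 3.742, f(5) ≈ 4.123.
On each subinterval the trapezoid contributes (Δs_i/2)·[f(s_{i-1}) + f(s_i)].
Sum ≈ 10.518.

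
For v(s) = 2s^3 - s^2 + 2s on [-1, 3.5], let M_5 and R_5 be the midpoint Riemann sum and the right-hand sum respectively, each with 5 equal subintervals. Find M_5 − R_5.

M_5 = 69.181875.
R_5 = 113.58.
M_5 − R_5 = -44.398125.

-44.398125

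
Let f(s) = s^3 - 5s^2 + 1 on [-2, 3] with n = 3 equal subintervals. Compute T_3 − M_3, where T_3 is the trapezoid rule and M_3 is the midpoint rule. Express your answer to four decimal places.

-12.1528

T_3 ≈ -45.185185.
M_3 ≈ -33.032407.
T_3 − M_3 ≈ -12.1528.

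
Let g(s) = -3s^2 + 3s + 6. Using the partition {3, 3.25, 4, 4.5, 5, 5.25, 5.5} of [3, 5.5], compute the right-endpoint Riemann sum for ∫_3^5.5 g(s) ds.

Subinterval widths: 0.25, 0.75, 0.5, 0.5, 0.25, 0.25.
Right endpoints: 3.25, 4, 4.5, 5, 5.25, 5.5.
g(3.25) = -15.9375, g(4) = -30, g(4.5) = -41.25, g(5) = -54, g(5.25) = -60.9375, g(5.5) = -68.25.
Sum = Σ Δs_i · g(s_i).
Sum = -106.40625.

-106.40625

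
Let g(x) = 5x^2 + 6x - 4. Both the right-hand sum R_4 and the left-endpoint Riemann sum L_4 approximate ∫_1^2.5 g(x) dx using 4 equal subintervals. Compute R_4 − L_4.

13.21875

R_4 = 40.91015625.
L_4 = 27.69140625.
R_4 − L_4 = 13.21875.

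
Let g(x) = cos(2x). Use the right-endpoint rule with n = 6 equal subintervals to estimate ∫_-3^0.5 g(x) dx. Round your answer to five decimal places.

0.12594

Δx = (0.5 − (-3))/6 = 7/12.
Right endpoints: -29/12, -11/6, -1.25, -2/3, -1/12, 0.5.
g(-29/12) ≈ 0.12065, g(-11/6) ≈ -0.86529, g(-1.25) ≈ -0.80114, g(-2/3) ≈ 0.23524, g(-1/12) ≈ 0.98614, g(0.5) ≈ 0.54030.
Sum = Δx · [g(-29/12) + g(-11/6) + g(-1.25) + ...].
Sum ≈ 0.12594.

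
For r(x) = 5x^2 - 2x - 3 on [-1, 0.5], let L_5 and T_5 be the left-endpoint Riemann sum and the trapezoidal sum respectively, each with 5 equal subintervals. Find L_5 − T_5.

L_5 = -0.75.
T_5 = -1.7625.
L_5 − T_5 = 1.0125.

1.0125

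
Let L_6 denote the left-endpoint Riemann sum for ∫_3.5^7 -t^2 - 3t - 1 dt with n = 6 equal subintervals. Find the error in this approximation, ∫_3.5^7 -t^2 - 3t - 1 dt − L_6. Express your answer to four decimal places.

-13.5828

Exact integral: ∫_3.5^7 f(t) dt ≈ -158.666667.
L_6 ≈ -145.083912.
Error ≈ -158.666667 − (-145.083912) ≈ -13.5828.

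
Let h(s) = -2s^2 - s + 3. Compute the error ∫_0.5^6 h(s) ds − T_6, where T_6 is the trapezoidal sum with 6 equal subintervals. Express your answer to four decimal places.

1.5405

Exact integral: ∫_0.5^6 h(s) ds ≈ -145.291667.
T_6 ≈ -146.832176.
Error ≈ -145.291667 − (-146.832176) ≈ 1.5405.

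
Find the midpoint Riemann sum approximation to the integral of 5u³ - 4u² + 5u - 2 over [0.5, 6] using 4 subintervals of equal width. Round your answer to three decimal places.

Δu = (6 − 0.5)/4 = 1.375.
Midpoints: 1.1875, 2.5625, 3.9375, 5.3125.
f(1.1875) = 27319/4096, f(2.5625) = 281309/4096, f(3.9375) = 1068667/4096, f(5.3125) = 2708833/4096.
Sum = Δu · [f(1.1875) + f(2.5625) + f(3.9375) + f(5.3125)].
Sum ≈ 1371.686.

1371.686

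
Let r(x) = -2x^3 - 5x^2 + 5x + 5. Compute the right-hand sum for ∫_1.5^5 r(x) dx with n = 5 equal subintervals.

-564.13

Δx = (5 − 1.5)/5 = 0.7.
Right endpoints: 2.2, 2.9, 3.6, 4.3, 5.
r(2.2) = -29.496, r(2.9) = -71.328, r(3.6) = -135.112, r(4.3) = -224.964, r(5) = -345.
Sum = Δx · [r(2.2) + r(2.9) + r(3.6) + r(4.3) + r(5)].
Sum = -564.13.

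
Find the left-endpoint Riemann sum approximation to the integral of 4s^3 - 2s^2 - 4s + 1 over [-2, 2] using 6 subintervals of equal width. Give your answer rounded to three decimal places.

Δs = (2 − (-2))/6 = 2/3.
Left endpoints: -2, -4/3, -2/3, 0, 2/3, 4/3.
f(-2) = -31, f(-4/3) = -181/27, f(-2/3) = 43/27, f(0) = 1, f(2/3) = -37/27, f(4/3) = 43/27.
Sum = Δs · [f(-2) + f(-4/3) + f(-2/3) + ...].
Sum ≈ -23.259.

-23.259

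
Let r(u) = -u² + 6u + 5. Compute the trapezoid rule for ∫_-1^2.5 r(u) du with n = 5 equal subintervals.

27.4225

Δu = (2.5 − (-1))/5 = 0.7.
r(-1) = -2, r(-0.3) = 3.11, r(0.4) = 7.24, r(1.1) = 10.39, r(1.8) = 12.56, r(2.5) = 13.75.
T_5 = (Δu/2)·[r(u_0) + 2r(u_1) + ... + 2r(u_{4}) + r(u_5)].
Sum = 27.4225.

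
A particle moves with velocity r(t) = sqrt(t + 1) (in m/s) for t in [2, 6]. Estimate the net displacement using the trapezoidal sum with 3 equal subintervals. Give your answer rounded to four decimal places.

Δt = (6 − 2)/3 = 4/3.
r(2) ≈ 1.7321, r(10/3) ≈ 2.0817, r(14/3) ≈ 2.3805, r(6) ≈ 2.6458.
T_3 = (Δt/2)·[r(t_0) + 2r(t_1) + 2r(t_2) + r(t_3)].
Sum ≈ 8.8681.

8.8681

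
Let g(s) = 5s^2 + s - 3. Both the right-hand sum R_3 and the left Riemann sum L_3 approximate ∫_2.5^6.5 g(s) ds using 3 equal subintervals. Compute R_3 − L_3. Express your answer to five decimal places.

R_3 ≈ 566.2592593.
L_3 ≈ 320.9259259.
R_3 − L_3 ≈ 245.33333.

245.33333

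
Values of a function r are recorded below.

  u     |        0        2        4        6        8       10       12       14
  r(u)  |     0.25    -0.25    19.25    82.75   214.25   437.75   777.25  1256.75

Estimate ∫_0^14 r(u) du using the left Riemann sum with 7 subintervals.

3062.5

Δu = 2.
Sum = 2·[0.25 + (-0.25) + 19.25 + 82.75 + 214.25 + 437.75 + 777.25] = 3062.5.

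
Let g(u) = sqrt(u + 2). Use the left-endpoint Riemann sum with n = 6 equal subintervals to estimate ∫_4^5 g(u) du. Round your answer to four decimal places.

Δu = (5 − 4)/6 = 1/6.
Left endpoints: 4, 25/6, 13/3, 4.5, 14/3, 29/6.
g(4) ≈ 2.4495, g(25/6) ≈ 2.4833, g(13/3) ≈ 2.5166, g(4.5) ≈ 2.5495, g(14/3) ≈ 2.5820, g(29/6) ≈ 2.6141.
Sum = Δu · [g(4) + g(25/6) + g(13/3) + ...].
Sum ≈ 2.5325.

2.5325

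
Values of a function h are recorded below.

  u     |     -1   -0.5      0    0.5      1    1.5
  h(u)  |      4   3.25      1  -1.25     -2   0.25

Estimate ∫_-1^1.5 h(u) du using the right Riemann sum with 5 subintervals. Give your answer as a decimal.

0.625

Δu = 0.5.
Sum = 0.5·[3.25 + 1 + (-1.25) + (-2) + 0.25] = 0.625.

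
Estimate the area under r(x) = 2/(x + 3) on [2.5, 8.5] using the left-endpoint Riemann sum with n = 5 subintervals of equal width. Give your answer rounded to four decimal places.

Δx = (8.5 − 2.5)/5 = 1.2.
Left endpoints: 2.5, 3.7, 4.9, 6.1, 7.3.
r(2.5) = 4/11, r(3.7) = 20/67, r(4.9) = 20/79, r(6.1) = 20/91, r(7.3) = 20/103.
Sum = Δx · [r(2.5) + r(3.7) + r(4.9) + r(6.1) + r(7.3)].
Sum ≈ 1.5951.

1.5951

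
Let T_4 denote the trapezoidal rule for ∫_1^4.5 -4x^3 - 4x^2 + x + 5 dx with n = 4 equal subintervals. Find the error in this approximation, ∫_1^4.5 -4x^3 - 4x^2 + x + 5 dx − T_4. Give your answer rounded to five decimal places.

Exact integral: ∫_1^4.5 f(x) dx ≈ -502.1041667.
T_4 = -518.62890625.
Error ≈ -502.1041667 − (-518.62890625) ≈ 16.52474.

16.52474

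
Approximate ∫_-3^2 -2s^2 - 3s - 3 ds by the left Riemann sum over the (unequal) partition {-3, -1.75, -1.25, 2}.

Subinterval widths: 1.25, 0.5, 3.25.
Left endpoints: -3, -1.75, -1.25.
f(-3) = -12, f(-1.75) = -3.875, f(-1.25) = -2.375.
Sum = Σ Δs_i · f(s_i).
Sum = -24.65625.

-24.65625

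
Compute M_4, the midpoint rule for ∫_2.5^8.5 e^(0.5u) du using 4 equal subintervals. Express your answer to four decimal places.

130.1580

Δu = (8.5 − 2.5)/4 = 1.5.
Midpoints: 3.25, 4.75, 6.25, 7.75.
f(3.25) ≈ 5.0784, f(4.75) ≈ 10.7510, f(6.25) ≈ 22.7599, f(7.75) ≈ 48.1827.
Sum = Δu · [f(3.25) + f(4.75) + f(6.25) + f(7.75)].
Sum ≈ 130.1580.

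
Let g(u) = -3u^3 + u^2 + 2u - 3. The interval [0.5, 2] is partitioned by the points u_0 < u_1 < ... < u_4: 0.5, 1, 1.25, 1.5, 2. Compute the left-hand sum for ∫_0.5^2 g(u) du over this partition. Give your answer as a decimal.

-6.94921875

Subinterval widths: 0.5, 0.25, 0.25, 0.5.
Left endpoints: 0.5, 1, 1.25, 1.5.
g(0.5) = -2.125, g(1) = -3, g(1.25) = -4.796875, g(1.5) = -7.875.
Sum = Σ Δu_i · g(u_i).
Sum = -6.94921875.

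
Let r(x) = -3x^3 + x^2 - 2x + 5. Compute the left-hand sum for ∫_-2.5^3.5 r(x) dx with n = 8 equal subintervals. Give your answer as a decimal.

26.34375

Δx = (3.5 − (-2.5))/8 = 0.75.
Left endpoints: -2.5, -1.75, -1, -0.25, 0.5, 1.25, 2, 2.75.
r(-2.5) = 63.125, r(-1.75) = 27.640625, r(-1) = 11, r(-0.25) = 5.609375, r(0.5) = 3.875, r(1.25) = -1.796875, r(2) = -19, r(2.75) = -55.328125.
Sum = Δx · [r(-2.5) + r(-1.75) + r(-1) + ...].
Sum = 26.34375.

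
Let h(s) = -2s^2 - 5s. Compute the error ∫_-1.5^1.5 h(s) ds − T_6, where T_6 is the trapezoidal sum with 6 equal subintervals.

Exact integral: ∫_-1.5^1.5 h(s) ds = -4.5.
T_6 = -4.75.
Error = -4.5 − (-4.75) = 0.25.

0.25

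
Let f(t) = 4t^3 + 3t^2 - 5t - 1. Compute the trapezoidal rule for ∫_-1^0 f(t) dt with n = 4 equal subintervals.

Δt = (0 − (-1))/4 = 0.25.
f(-1) = 3, f(-0.75) = 2.75, f(-0.5) = 1.75, f(-0.25) = 0.375, f(0) = -1.
T_4 = (Δt/2)·[f(t_0) + 2f(t_1) + 2f(t_2) + 2f(t_3) + f(t_4)].
Sum = 1.46875.

1.46875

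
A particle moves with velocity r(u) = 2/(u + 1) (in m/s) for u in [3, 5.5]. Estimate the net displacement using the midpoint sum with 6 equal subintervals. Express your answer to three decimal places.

0.970

Δu = (5.5 − 3)/6 = 5/12.
Midpoints: 77/24, 3.625, 97/24, 107/24, 4.875, 127/24.
r(77/24) = 48/101, r(3.625) = 16/37, r(97/24) = 48/121, r(107/24) = 48/131, r(4.875) = 16/47, r(127/24) = 48/151.
Sum = Δu · [r(77/24) + r(3.625) + r(97/24) + ...].
Sum ≈ 0.970.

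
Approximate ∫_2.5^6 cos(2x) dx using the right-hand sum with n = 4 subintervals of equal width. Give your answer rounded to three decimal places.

0.399

Δx = (6 − 2.5)/4 = 0.875.
Right endpoints: 3.375, 4.25, 5.125, 6.
f(3.375) ≈ 0.893, f(4.25) ≈ -0.602, f(5.125) ≈ -0.678, f(6) ≈ 0.844.
Sum = Δx · [f(3.375) + f(4.25) + f(5.125) + f(6)].
Sum ≈ 0.399.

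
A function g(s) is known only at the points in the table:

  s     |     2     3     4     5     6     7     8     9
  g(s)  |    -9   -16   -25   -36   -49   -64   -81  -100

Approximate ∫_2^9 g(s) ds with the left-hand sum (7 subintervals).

Δs = 1.
Sum = 1·[(-9) + (-16) + (-25) + (-36) + (-49) + (-64) + (-81)] = -280.

-280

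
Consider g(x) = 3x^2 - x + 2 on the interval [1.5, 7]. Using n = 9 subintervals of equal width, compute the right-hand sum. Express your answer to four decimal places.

369.4506

Δx = (7 − 1.5)/9 = 11/18.
Right endpoints: 19/9, 49/18, 10/3, 71/18, 41/9, 31/6, 52/9, 115/18, 7.
g(19/9) = 358/27, g(49/18) = 2323/108, g(10/3) = 32, g(71/18) = 4831/108, g(41/9) = 1612/27, g(31/6) = 923/12, g(52/9) = 2602/27, g(115/18) = 12751/108, g(7) = 142.
Sum = Δx · [g(19/9) + g(49/18) + g(10/3) + ...].
Sum ≈ 369.4506.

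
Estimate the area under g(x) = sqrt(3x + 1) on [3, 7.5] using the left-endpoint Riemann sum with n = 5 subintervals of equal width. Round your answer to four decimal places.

17.5188

Δx = (7.5 − 3)/5 = 0.9.
Left endpoints: 3, 3.9, 4.8, 5.7, 6.6.
g(3) ≈ 3.1623, g(3.9) ≈ 3.5637, g(4.8) ≈ 3.9243, g(5.7) ≈ 4.2544, g(6.6) ≈ 4.5607.
Sum = Δx · [g(3) + g(3.9) + g(4.8) + g(5.7) + g(6.6)].
Sum ≈ 17.5188.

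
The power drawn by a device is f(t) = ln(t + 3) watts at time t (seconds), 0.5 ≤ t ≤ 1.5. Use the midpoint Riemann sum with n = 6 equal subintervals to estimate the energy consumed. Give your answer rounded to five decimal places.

1.38375

Δt = (1.5 − 0.5)/6 = 1/6.
Midpoints: 7/12, 0.75, 11/12, 13/12, 1.25, 17/12.
f(7/12) ≈ 1.27629, f(0.75) ≈ 1.32176, f(11/12) ≈ 1.36524, f(13/12) ≈ 1.40691, f(1.25) ≈ 1.44692, f(17/12) ≈ 1.48539.
Sum = Δt · [f(7/12) + f(0.75) + f(11/12) + ...].
Sum ≈ 1.38375.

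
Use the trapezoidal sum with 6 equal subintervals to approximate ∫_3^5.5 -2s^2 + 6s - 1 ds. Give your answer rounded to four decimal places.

-31.8113

Δs = (5.5 − 3)/6 = 5/12.
f(3) = -1, f(41/12) = -277/72, f(23/6) = -133/18, f(4.25) = -11.625, f(14/3) = -149/9, f(61/12) = -1597/72, f(5.5) = -28.5.
T_6 = (Δs/2)·[f(s_0) + 2f(s_1) + ... + 2f(s_{5}) + f(s_6)].
Sum ≈ -31.8113.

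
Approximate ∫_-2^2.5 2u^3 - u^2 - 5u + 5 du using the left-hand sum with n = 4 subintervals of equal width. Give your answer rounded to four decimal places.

8.3496

Δu = (2.5 − (-2))/4 = 1.125.
Left endpoints: -2, -0.875, 0.25, 1.375.
f(-2) = -5, f(-0.875) = 7.26953125, f(0.25) = 3.71875, f(1.375) = 1.43359375.
Sum = Δu · [f(-2) + f(-0.875) + f(0.25) + f(1.375)].
Sum ≈ 8.3496.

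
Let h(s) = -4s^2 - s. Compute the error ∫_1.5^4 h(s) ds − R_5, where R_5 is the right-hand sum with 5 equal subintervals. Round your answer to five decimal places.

Exact integral: ∫_1.5^4 h(s) ds ≈ -87.7083333.
R_5 = -102.5.
Error ≈ -87.7083333 − (-102.5) ≈ 14.79167.

14.79167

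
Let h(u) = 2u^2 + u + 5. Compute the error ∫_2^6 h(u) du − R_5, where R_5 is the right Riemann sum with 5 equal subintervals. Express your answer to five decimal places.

Exact integral: ∫_2^6 h(u) du ≈ 174.6666667.
R_5 = 202.72.
Error ≈ 174.6666667 − 202.72 ≈ -28.05333.

-28.05333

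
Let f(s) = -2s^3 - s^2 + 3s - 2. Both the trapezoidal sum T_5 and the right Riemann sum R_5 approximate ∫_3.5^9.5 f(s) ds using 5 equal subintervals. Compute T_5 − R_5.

T_5 = -4221.6.
R_5 = -5235.
T_5 − R_5 = 1013.4.

1013.4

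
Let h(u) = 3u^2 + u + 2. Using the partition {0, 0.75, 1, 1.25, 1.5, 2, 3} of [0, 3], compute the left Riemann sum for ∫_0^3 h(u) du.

Subinterval widths: 0.75, 0.25, 0.25, 0.25, 0.5, 1.
Left endpoints: 0, 0.75, 1, 1.25, 1.5, 2.
h(0) = 2, h(0.75) = 4.4375, h(1) = 6, h(1.25) = 7.9375, h(1.5) = 10.25, h(2) = 16.
Sum = Σ Δu_i · h(u_i).
Sum = 27.21875.

27.21875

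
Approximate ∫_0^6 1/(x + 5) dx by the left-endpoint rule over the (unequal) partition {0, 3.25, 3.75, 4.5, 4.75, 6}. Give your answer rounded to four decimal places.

0.9508

Subinterval widths: 3.25, 0.5, 0.75, 0.25, 1.25.
Left endpoints: 0, 3.25, 3.75, 4.5, 4.75.
f(0) = 0.2, f(3.25) = 4/33, f(3.75) = 4/35, f(4.5) = 2/19, f(4.75) = 4/39.
Sum = Σ Δx_i · f(x_i).
Sum ≈ 0.9508.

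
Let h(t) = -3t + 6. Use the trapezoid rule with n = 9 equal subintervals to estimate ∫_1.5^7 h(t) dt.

Δt = (7 − 1.5)/9 = 11/18.
h(1.5) = 1.5, h(19/9) = -1/3, h(49/18) = -13/6, h(10/3) = -4, h(71/18) = -35/6, h(41/9) = -23/3, h(31/6) = -9.5, h(52/9) = -34/3, h(115/18) = -79/6, h(7) = -15.
T_9 = (Δt/2)·[h(t_0) + 2h(t_1) + ... + 2h(t_{8}) + h(t_9)].
Sum = -37.125.

-37.125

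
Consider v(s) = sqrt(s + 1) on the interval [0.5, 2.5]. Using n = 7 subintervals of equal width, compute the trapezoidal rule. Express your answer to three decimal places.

3.140

Δs = (2.5 − 0.5)/7 = 2/7.
v(0.5) ≈ 1.225, v(11/14) ≈ 1.336, v(15/14) ≈ 1.439, v(19/14) ≈ 1.535, v(23/14) ≈ 1.626, v(27/14) ≈ 1.711, v(31/14) ≈ 1.793, v(2.5) ≈ 1.871.
T_7 = (Δs/2)·[v(s_0) + 2v(s_1) + ... + 2v(s_{6}) + v(s_7)].
Sum ≈ 3.140.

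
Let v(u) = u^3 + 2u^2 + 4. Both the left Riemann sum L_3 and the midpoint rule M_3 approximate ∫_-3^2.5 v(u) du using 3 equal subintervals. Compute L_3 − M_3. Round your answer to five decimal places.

-28.25434

L_3 ≈ 9.7523148.
M_3 ≈ 38.0066551.
L_3 − M_3 ≈ -28.25434.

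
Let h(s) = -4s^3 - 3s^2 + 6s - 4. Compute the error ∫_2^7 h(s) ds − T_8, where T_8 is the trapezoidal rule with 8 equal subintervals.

Exact integral: ∫_2^7 h(s) ds = -2605.
T_8 = -2623.5546875.
Error = -2605 − (-2623.5546875) = 18.5546875.

18.5546875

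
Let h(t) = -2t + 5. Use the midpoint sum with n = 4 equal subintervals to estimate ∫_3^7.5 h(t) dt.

-24.75

Δt = (7.5 − 3)/4 = 1.125.
Midpoints: 3.5625, 4.6875, 5.8125, 6.9375.
h(3.5625) = -2.125, h(4.6875) = -4.375, h(5.8125) = -6.625, h(6.9375) = -8.875.
Sum = Δt · [h(3.5625) + h(4.6875) + h(5.8125) + h(6.9375)].
Sum = -24.75.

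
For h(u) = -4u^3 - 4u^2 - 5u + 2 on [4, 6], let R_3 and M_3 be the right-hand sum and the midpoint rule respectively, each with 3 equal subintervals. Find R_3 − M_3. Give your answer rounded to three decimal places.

R_3 ≈ -1530.81481.
M_3 ≈ -1283.92593.
R_3 − M_3 ≈ -246.889.

-246.889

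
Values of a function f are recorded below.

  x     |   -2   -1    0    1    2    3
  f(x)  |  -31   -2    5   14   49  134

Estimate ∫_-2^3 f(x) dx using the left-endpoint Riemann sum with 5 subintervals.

35

Δx = 1.
Sum = 1·[(-31) + (-2) + 5 + 14 + 49] = 35.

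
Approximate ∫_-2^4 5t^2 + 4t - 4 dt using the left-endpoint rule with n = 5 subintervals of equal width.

Δt = (4 − (-2))/5 = 1.2.
Left endpoints: -2, -0.8, 0.4, 1.6, 2.8.
f(-2) = 8, f(-0.8) = -4, f(0.4) = -1.6, f(1.6) = 15.2, f(2.8) = 46.4.
Sum = Δt · [f(-2) + f(-0.8) + f(0.4) + f(1.6) + f(2.8)].
Sum = 76.8.

76.8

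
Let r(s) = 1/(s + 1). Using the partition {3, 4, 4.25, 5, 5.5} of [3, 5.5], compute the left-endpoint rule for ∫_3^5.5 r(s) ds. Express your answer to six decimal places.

Subinterval widths: 1, 0.25, 0.75, 0.5.
Left endpoints: 3, 4, 4.25, 5.
r(3) = 0.25, r(4) = 0.2, r(4.25) = 4/21, r(5) = 1/6.
Sum = Σ Δs_i · r(s_i).
Sum ≈ 0.526190.

0.526190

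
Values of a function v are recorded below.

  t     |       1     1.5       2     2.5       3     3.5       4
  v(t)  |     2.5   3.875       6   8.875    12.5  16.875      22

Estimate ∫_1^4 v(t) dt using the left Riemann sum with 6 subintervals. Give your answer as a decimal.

25.3125

Δt = 0.5.
Sum = 0.5·[2.5 + 3.875 + 6 + 8.875 + 12.5 + 16.875] = 25.3125.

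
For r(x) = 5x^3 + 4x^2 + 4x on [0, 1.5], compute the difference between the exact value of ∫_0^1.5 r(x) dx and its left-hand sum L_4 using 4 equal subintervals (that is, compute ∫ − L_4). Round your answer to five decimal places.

5.44043

Exact integral: ∫_0^1.5 r(x) dx = 15.328125.
L_4 ≈ 9.8876953.
Error ≈ 15.328125 − 9.8876953 ≈ 5.44043.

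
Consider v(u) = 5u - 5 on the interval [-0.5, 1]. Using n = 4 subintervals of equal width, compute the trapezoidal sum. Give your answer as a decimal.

-5.625

Δu = (1 − (-0.5))/4 = 0.375.
v(-0.5) = -7.5, v(-0.125) = -5.625, v(0.25) = -3.75, v(0.625) = -1.875, v(1) = 0.
T_4 = (Δu/2)·[v(u_0) + 2v(u_1) + 2v(u_2) + 2v(u_3) + v(u_4)].
Sum = -5.625.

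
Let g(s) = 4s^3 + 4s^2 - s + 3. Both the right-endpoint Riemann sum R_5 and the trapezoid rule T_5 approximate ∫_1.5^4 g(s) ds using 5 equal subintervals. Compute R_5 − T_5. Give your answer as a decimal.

R_5 = 410.
T_5 = 336.25.
R_5 − T_5 = 73.75.

73.75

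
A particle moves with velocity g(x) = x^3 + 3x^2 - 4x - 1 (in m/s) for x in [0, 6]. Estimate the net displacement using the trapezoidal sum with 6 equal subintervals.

474

Δx = (6 − 0)/6 = 1.
g(0) = -1, g(1) = -1, g(2) = 11, g(3) = 41, g(4) = 95, g(5) = 179, g(6) = 299.
T_6 = (Δx/2)·[g(x_0) + 2g(x_1) + ... + 2g(x_{5}) + g(x_6)].
Sum = 474.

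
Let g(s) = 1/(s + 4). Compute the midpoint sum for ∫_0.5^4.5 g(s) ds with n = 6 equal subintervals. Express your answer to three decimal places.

0.635

Δs = (4.5 − 0.5)/6 = 2/3.
Midpoints: 5/6, 1.5, 13/6, 17/6, 3.5, 25/6.
g(5/6) = 6/29, g(1.5) = 2/11, g(13/6) = 6/37, g(17/6) = 6/41, g(3.5) = 2/15, g(25/6) = 6/49.
Sum = Δs · [g(5/6) + g(1.5) + g(13/6) + ...].
Sum ≈ 0.635.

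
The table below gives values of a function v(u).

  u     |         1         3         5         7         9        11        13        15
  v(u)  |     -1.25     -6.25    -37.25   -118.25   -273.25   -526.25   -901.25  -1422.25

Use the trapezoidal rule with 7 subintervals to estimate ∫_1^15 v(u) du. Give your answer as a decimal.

Δu = 2.
T_7 = (2/2)·[(-1.25) + 2·(-6.25) + 2·(-37.25) + 2·(-118.25) + 2·(-273.25) + 2·(-526.25) + 2·(-901.25) + (-1422.25)] = -5148.5.

-5148.5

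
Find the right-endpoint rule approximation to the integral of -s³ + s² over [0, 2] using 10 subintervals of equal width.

Δs = (2 − 0)/10 = 0.2.
Right endpoints: 0.2, 0.4, 0.6, 0.8, 1, 1.2, 1.4, 1.6, 1.8, 2.
f(0.2) = 0.032, f(0.4) = 0.096, f(0.6) = 0.144, f(0.8) = 0.128, f(1) = 0, f(1.2) = -0.288, f(1.4) = -0.784, f(1.6) = -1.536, f(1.8) = -2.592, f(2) = -4.
Sum = Δs · [f(0.2) + f(0.4) + f(0.6) + ...].
Sum = -1.76.

-1.76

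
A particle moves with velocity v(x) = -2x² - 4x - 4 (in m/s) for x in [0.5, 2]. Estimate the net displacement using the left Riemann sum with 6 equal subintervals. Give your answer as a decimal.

Δx = (2 − 0.5)/6 = 0.25.
Left endpoints: 0.5, 0.75, 1, 1.25, 1.5, 1.75.
v(0.5) = -6.5, v(0.75) = -8.125, v(1) = -10, v(1.25) = -12.125, v(1.5) = -14.5, v(1.75) = -17.125.
Sum = Δx · [v(0.5) + v(0.75) + v(1) + ...].
Sum = -17.09375.

-17.09375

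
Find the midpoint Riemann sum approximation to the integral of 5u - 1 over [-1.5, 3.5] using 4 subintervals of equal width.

20

Δu = (3.5 − (-1.5))/4 = 1.25.
Midpoints: -0.875, 0.375, 1.625, 2.875.
f(-0.875) = -5.375, f(0.375) = 0.875, f(1.625) = 7.125, f(2.875) = 13.375.
Sum = Δu · [f(-0.875) + f(0.375) + f(1.625) + f(2.875)].
Sum = 20.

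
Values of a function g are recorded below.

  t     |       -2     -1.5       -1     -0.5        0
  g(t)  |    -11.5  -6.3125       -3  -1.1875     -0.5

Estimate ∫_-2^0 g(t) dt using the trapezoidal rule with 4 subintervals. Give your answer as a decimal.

Δt = 0.5.
T_4 = (0.5/2)·[(-11.5) + 2·(-6.3125) + 2·(-3) + 2·(-1.1875) + (-0.5)] = -8.25.

-8.25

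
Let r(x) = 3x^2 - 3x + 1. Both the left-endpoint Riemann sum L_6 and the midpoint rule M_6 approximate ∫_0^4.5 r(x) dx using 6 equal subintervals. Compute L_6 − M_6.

L_6 = 48.796875.
M_6 = 64.6171875.
L_6 − M_6 = -15.8203125.

-15.8203125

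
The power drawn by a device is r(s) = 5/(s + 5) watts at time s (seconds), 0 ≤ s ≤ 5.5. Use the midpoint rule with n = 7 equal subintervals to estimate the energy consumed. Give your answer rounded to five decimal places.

Δs = (5.5 − 0)/7 = 11/14.
Midpoints: 11/28, 33/28, 55/28, 2.75, 99/28, 121/28, 143/28.
r(11/28) = 140/151, r(33/28) = 140/173, r(55/28) = 28/39, r(2.75) = 20/31, r(99/28) = 140/239, r(121/28) = 140/261, r(143/28) = 140/283.
Sum = Δs · [r(11/28) + r(33/28) + r(55/28) + ...].
Sum ≈ 3.70573.

3.70573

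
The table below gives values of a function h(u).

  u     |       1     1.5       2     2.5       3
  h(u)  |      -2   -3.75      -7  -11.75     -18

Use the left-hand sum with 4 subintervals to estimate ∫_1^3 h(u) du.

-12.25

Δu = 0.5.
Sum = 0.5·[(-2) + (-3.75) + (-7) + (-11.75)] = -12.25.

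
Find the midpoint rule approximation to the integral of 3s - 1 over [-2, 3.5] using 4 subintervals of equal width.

6.875

Δs = (3.5 − (-2))/4 = 1.375.
Midpoints: -1.3125, 0.0625, 1.4375, 2.8125.
f(-1.3125) = -4.9375, f(0.0625) = -0.8125, f(1.4375) = 3.3125, f(2.8125) = 7.4375.
Sum = Δs · [f(-1.3125) + f(0.0625) + f(1.4375) + f(2.8125)].
Sum = 6.875.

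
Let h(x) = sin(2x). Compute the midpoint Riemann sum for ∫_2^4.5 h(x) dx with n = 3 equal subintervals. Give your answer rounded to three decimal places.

0.145

Δx = (4.5 − 2)/3 = 5/6.
Midpoints: 29/12, 3.25, 49/12.
h(29/12) ≈ -0.993, h(3.25) ≈ 0.215, h(49/12) ≈ 0.952.
Sum = Δx · [h(29/12) + h(3.25) + h(49/12)].
Sum ≈ 0.145.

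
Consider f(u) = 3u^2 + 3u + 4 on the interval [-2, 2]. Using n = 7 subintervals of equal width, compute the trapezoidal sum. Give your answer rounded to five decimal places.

32.65306

Δu = (2 − (-2))/7 = 4/7.
f(-2) = 10, f(-10/7) = 286/49, f(-6/7) = 178/49, f(-2/7) = 166/49, f(2/7) = 250/49, f(6/7) = 430/49, f(10/7) = 706/49, f(2) = 22.
T_7 = (Δu/2)·[f(u_0) + 2f(u_1) + ... + 2f(u_{6}) + f(u_7)].
Sum ≈ 32.65306.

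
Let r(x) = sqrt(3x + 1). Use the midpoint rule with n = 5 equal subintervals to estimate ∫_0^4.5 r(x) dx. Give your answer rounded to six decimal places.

12.080711

Δx = (4.5 − 0)/5 = 0.9.
Midpoints: 0.45, 1.35, 2.25, 3.15, 4.05.
r(0.45) ≈ 1.532971, r(1.35) ≈ 2.247221, r(2.25) ≈ 2.783882, r(3.15) ≈ 3.232646, r(4.05) ≈ 3.626293.
Sum = Δx · [r(0.45) + r(1.35) + r(2.25) + r(3.15) + r(4.05)].
Sum ≈ 12.080711.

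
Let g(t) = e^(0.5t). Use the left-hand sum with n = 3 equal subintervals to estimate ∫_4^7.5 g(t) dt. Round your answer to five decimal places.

51.75160

Δt = (7.5 − 4)/3 = 7/6.
Left endpoints: 4, 31/6, 19/3.
g(4) ≈ 7.38906, g(31/6) ≈ 13.24120, g(19/3) ≈ 23.72826.
Sum = Δt · [g(4) + g(31/6) + g(19/3)].
Sum ≈ 51.75160.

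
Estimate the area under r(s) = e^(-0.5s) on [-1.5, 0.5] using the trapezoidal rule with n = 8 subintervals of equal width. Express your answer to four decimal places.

Δs = (0.5 − (-1.5))/8 = 0.25.
r(-1.5) ≈ 2.1170, r(-1.25) ≈ 1.8682, r(-1) ≈ 1.6487, r(-0.75) ≈ 1.4550, r(-0.5) ≈ 1.2840, r(-0.25) ≈ 1.1331, r(0) ≈ 1.0000, r(0.25) ≈ 0.8825, r(0.5) ≈ 0.7788.
T_8 = (Δs/2)·[r(s_0) + 2r(s_1) + ... + 2r(s_{7}) + r(s_8)].
Sum ≈ 2.6799.

2.6799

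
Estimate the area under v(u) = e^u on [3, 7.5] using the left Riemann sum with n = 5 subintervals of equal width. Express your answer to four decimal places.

Δu = (7.5 − 3)/5 = 0.9.
Left endpoints: 3, 3.9, 4.8, 5.7, 6.6.
v(3) ≈ 20.0855, v(3.9) ≈ 49.4024, v(4.8) ≈ 121.5104, v(5.7) ≈ 298.8674, v(6.6) ≈ 735.0952.
Sum = Δu · [v(3) + v(3.9) + v(4.8) + v(5.7) + v(6.6)].
Sum ≈ 1102.4649.

1102.4649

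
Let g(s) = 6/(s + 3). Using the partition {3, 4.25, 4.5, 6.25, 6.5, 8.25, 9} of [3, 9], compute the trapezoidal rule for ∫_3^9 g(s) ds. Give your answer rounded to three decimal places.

4.180

Subinterval widths: 1.25, 0.25, 1.75, 0.25, 1.75, 0.75.
g(3) = 1, g(4.25) = 24/29, g(4.5) = 0.8, g(6.25) = 24/37, g(6.5) = 12/19, g(8.25) = 8/15, g(9) = 0.5.
On each subinterval the trapezoid contributes (Δs_i/2)·[g(s_{i-1}) + g(s_i)].
Sum ≈ 4.180.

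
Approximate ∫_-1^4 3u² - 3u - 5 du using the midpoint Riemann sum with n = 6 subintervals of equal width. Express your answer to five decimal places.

16.63194

Δu = (4 − (-1))/6 = 5/6.
Midpoints: -7/12, 0.25, 13/12, 23/12, 2.75, 43/12.
f(-7/12) = -107/48, f(0.25) = -5.5625, f(13/12) = -227/48, f(23/12) = 13/48, f(2.75) = 9.4375, f(43/12) = 1093/48.
Sum = Δu · [f(-7/12) + f(0.25) + f(13/12) + ...].
Sum ≈ 16.63194.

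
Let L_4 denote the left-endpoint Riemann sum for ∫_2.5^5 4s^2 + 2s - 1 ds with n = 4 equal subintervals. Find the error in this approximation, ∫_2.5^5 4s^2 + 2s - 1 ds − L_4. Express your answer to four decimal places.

Exact integral: ∫_2.5^5 f(s) ds ≈ 162.083333.
L_4 = 137.734375.
Error ≈ 162.083333 − 137.734375 ≈ 24.3490.

24.3490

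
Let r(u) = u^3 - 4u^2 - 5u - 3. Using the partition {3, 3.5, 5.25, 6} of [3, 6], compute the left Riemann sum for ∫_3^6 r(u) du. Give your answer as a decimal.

-56.19140625

Subinterval widths: 0.5, 1.75, 0.75.
Left endpoints: 3, 3.5, 5.25.
r(3) = -27, r(3.5) = -26.625, r(5.25) = 5.203125.
Sum = Σ Δu_i · r(u_i).
Sum = -56.19140625.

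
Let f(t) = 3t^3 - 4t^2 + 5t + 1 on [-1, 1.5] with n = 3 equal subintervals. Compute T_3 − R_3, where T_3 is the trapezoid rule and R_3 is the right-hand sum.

T_3 ≈ 2.33218.
R_3 ≈ 10.92593.
T_3 − R_3 = -8.59375.

-8.59375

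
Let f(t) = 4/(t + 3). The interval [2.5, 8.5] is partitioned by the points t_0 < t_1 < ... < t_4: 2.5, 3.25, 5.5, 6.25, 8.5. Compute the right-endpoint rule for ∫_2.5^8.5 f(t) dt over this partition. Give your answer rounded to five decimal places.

Subinterval widths: 0.75, 2.25, 0.75, 2.25.
Right endpoints: 3.25, 5.5, 6.25, 8.5.
f(3.25) = 0.64, f(5.5) = 8/17, f(6.25) = 16/37, f(8.5) = 8/23.
Sum = Σ Δt_i · f(t_i).
Sum ≈ 2.64576.

2.64576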